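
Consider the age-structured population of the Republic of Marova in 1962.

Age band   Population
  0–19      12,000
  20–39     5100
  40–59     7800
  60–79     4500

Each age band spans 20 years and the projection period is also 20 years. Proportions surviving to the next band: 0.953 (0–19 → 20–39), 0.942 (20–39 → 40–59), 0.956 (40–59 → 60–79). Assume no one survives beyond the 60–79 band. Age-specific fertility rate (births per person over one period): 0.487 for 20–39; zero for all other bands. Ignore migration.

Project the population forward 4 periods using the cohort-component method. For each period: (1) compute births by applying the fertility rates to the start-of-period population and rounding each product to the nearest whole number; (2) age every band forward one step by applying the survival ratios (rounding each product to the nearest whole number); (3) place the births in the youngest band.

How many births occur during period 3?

Let group 1 be 0–19 through group 4 = 60–79.
After projecting period 1:
Births: 5100 × 0.487 = 2484
Group 2: 12000 × 0.953 = 11436
Group 3: 5100 × 0.942 = 4804
Group 4: 7800 × 0.956 = 7457
End of period: [2484, 11436, 4804, 7457]
After projecting period 2:
Births: 11436 × 0.487 = 5569
Group 2: 2484 × 0.953 = 2367
Group 3: 11436 × 0.942 = 10773
Group 4: 4804 × 0.956 = 4593
End of period: [5569, 2367, 10773, 4593]
After projecting period 3:
Births: 2367 × 0.487 = 1153
Group 2: 5569 × 0.953 = 5307
Group 3: 2367 × 0.942 = 2230
Group 4: 10773 × 0.956 = 10299
End of period: [1153, 5307, 2230, 10299]

1153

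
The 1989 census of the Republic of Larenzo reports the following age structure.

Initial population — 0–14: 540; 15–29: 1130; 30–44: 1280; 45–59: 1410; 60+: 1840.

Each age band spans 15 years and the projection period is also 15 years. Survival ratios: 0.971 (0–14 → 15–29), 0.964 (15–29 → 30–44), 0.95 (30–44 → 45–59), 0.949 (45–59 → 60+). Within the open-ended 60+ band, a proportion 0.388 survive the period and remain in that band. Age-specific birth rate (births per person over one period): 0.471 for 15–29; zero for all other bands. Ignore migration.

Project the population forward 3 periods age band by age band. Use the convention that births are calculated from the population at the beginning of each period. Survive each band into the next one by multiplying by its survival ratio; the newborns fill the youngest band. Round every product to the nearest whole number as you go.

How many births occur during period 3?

Period 1:
Births: 1130 × 0.471 = 532
15–29: 540 × 0.971 = 524
30–44: 1130 × 0.964 = 1089
45–59: 1280 × 0.95 = 1216
60+: 1410 × 0.949 + 1840 × 0.388 = 1338 + 714 = 2052
Giving 532 / 524 / 1089 / 1216 / 2052.
Period 2:
Births: 524 × 0.471 = 247
15–29: 532 × 0.971 = 517
30–44: 524 × 0.964 = 505
45–59: 1089 × 0.95 = 1035
60+: 1216 × 0.949 + 2052 × 0.388 = 1154 + 796 = 1950
Giving 247 / 517 / 505 / 1035 / 1950.
Period 3:
Births: 517 × 0.471 = 244
15–29: 247 × 0.971 = 240
30–44: 517 × 0.964 = 498
45–59: 505 × 0.95 = 480
60+: 1035 × 0.949 + 1950 × 0.388 = 982 + 757 = 1739
Giving 244 / 240 / 498 / 480 / 1739.

244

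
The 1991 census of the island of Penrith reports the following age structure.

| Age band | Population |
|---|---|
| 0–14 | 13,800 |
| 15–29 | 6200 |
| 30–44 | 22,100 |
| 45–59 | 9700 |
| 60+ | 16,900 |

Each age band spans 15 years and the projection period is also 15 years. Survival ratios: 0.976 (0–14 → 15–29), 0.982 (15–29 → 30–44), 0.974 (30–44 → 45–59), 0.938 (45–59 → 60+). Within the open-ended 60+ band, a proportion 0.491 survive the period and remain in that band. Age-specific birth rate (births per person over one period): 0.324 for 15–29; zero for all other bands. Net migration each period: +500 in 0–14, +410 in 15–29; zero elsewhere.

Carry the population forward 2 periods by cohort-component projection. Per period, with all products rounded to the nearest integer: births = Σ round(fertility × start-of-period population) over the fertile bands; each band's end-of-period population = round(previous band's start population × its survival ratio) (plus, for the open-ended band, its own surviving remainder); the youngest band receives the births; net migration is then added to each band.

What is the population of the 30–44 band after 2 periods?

13629

(Groups numbered youngest = 1 to oldest = 5.)
Period 1.
Births: 6200 × 0.324 = 2009
Group 2: 13800 × 0.976 = 13469
Group 3: 6200 × 0.982 = 6088
Group 4: 22100 × 0.974 = 21525
Group 5: 9700 × 0.938 + 16900 × 0.491 = 9099 + 8298 = 17397
Net migration: Group 1 + 500 → 2509; Group 2 + 410 → 13879
Giving 2509 / 13879 / 6088 / 21525 / 17397.
Period 2.
Births: 13879 × 0.324 = 4497
Group 2: 2509 × 0.976 = 2449
Group 3: 13879 × 0.982 = 13629
Group 4: 6088 × 0.974 = 5930
Group 5: 21525 × 0.938 + 17397 × 0.491 = 20190 + 8542 = 28732
Net migration: Group 1 + 500 → 4997; Group 2 + 410 → 2859
Giving 4997 / 2859 / 13629 / 5930 / 28732.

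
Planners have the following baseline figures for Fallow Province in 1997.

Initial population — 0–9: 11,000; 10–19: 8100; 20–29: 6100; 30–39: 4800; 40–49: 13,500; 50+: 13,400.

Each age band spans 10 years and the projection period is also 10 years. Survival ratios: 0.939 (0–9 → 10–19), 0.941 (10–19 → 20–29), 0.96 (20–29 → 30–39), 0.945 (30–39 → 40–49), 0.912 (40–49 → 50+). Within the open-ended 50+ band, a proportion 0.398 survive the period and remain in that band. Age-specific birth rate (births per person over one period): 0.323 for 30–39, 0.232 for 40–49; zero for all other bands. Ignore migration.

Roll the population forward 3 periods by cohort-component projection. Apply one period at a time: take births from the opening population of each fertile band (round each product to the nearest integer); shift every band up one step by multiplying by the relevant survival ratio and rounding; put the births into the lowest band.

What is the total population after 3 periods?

(Bands numbered youngest = 1 to oldest = 6.)
After projecting period 1:
Births: 4800 × 0.323 = 1550  |  13500 × 0.232 = 3132 — total 4682
Band 2: 11000 × 0.939 = 10329
Band 3: 8100 × 0.941 = 7622
Band 4: 6100 × 0.96 = 5856
Band 5: 4800 × 0.945 = 4536
Band 6: 13500 × 0.912 + 13400 × 0.398 = 12312 + 5333 = 17645
→ [4682, 10329, 7622, 5856, 4536, 17645]
After projecting period 2:
Births: 5856 × 0.323 = 1891  |  4536 × 0.232 = 1052 — total 2943
Band 2: 4682 × 0.939 = 4396
Band 3: 10329 × 0.941 = 9720
Band 4: 7622 × 0.96 = 7317
Band 5: 5856 × 0.945 = 5534
Band 6: 4536 × 0.912 + 17645 × 0.398 = 4137 + 7023 = 11160
→ [2943, 4396, 9720, 7317, 5534, 11160]
After projecting period 3:
Births: 7317 × 0.323 = 2363  |  5534 × 0.232 = 1284 — total 3647
Band 2: 2943 × 0.939 = 2763
Band 3: 4396 × 0.941 = 4137
Band 4: 9720 × 0.96 = 9331
Band 5: 7317 × 0.945 = 6915
Band 6: 5534 × 0.912 + 11160 × 0.398 = 5047 + 4442 = 9489
→ [3647, 2763, 4137, 9331, 6915, 9489]
Total after period 3: 3647 + 2763 + 4137 + 9331 + 6915 + 9489 = 36282

36282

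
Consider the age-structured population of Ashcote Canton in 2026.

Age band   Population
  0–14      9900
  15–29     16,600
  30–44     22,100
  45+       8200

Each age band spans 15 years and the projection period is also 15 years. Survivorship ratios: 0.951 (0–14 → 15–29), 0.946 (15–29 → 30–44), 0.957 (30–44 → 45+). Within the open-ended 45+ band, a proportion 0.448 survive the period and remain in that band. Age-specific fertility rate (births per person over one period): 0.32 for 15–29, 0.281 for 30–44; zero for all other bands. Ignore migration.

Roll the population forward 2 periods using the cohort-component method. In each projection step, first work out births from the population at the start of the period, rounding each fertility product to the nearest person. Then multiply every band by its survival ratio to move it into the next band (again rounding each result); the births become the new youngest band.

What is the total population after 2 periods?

Period 1.
Births: 16600 × 0.32 = 5312  |  22100 × 0.281 = 6210 — total 11522
15–29: 9900 × 0.951 = 9415
30–44: 16600 × 0.946 = 15704
45+: 22100 × 0.957 + 8200 × 0.448 = 21150 + 3674 = 24824
End of period: [11522, 9415, 15704, 24824]
Period 2.
Births: 9415 × 0.32 = 3013  |  15704 × 0.281 = 4413 — total 7426
15–29: 11522 × 0.951 = 10957
30–44: 9415 × 0.946 = 8907
45+: 15704 × 0.957 + 24824 × 0.448 = 15029 + 11121 = 26150
End of period: [7426, 10957, 8907, 26150]
Total after period 2: 7426 + 10957 + 8907 + 26150 = 53440

53440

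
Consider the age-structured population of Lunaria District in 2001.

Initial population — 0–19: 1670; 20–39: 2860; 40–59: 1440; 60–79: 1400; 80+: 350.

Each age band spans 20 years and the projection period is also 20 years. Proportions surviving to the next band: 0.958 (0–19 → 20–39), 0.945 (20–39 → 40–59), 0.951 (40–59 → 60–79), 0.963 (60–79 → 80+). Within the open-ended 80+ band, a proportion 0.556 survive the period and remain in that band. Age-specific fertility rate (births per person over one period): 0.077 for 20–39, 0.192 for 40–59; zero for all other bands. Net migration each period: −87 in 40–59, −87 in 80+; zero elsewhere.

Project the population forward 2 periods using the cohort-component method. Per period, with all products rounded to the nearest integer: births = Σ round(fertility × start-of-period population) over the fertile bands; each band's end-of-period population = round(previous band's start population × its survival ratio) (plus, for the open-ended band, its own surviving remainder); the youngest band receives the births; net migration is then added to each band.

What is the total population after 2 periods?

7054

Call the bands 1 to 5, youngest first.
Period 1.
Births: 2860 × 0.077 = 220  |  1440 × 0.192 = 276 — total 496
Band 2: 1670 × 0.958 = 1600
Band 3: 2860 × 0.945 = 2703
Band 4: 1440 × 0.951 = 1369
Band 5: 1400 × 0.963 + 350 × 0.556 = 1348 + 195 = 1543
Net migration: Band 3 − 87 → 2616; Band 5 − 87 → 1456
Giving 496 / 1600 / 2616 / 1369 / 1456.
Period 2.
Births: 1600 × 0.077 = 123  |  2616 × 0.192 = 502 — total 625
Band 2: 496 × 0.958 = 475
Band 3: 1600 × 0.945 = 1512
Band 4: 2616 × 0.951 = 2488
Band 5: 1369 × 0.963 + 1456 × 0.556 = 1318 + 810 = 2128
Net migration: Band 3 − 87 → 1425; Band 5 − 87 → 2041
Giving 625 / 475 / 1425 / 2488 / 2041.
Total after period 2: 625 + 475 + 1425 + 2488 + 2041 = 7054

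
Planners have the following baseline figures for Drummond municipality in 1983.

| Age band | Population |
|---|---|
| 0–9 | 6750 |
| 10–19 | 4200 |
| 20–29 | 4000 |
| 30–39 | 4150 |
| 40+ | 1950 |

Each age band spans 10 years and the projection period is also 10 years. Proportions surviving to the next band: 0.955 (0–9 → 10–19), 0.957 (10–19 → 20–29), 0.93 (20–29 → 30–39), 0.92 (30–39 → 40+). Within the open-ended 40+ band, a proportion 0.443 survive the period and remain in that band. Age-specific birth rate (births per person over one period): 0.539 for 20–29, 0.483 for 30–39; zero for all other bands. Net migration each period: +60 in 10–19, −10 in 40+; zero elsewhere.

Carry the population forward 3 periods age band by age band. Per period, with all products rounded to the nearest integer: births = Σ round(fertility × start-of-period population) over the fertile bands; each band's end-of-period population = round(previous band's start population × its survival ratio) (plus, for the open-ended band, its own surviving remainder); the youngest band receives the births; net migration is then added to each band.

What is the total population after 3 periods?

Let group 1 be 0–9 through group 5 = 40+.
[period 1]
Births: 4000 * 0.539 = 2156 ; 4150 * 0.483 = 2004 ⇒ total 4160
Group 2: 6750 * 0.955 = 6446
Group 3: 4200 * 0.957 = 4019
Group 4: 4000 * 0.93 = 3720
Group 5: 4150 * 0.92 + 1950 * 0.443 = 3818 + 864 = 4682
Net migration: Group 2 + 60 → 6506; Group 5 − 10 → 4672
Giving 4160 / 6506 / 4019 / 3720 / 4672.
[period 2]
Births: 4019 * 0.539 = 2166 ; 3720 * 0.483 = 1797 ⇒ total 3963
Group 2: 4160 * 0.955 = 3973
Group 3: 6506 * 0.957 = 6226
Group 4: 4019 * 0.93 = 3738
Group 5: 3720 * 0.92 + 4672 * 0.443 = 3422 + 2070 = 5492
Net migration: Group 2 + 60 → 4033; Group 5 − 10 → 5482
Giving 3963 / 4033 / 6226 / 3738 / 5482.
[period 3]
Births: 6226 * 0.539 = 3356 ; 3738 * 0.483 = 1805 ⇒ total 5161
Group 2: 3963 * 0.955 = 3785
Group 3: 4033 * 0.957 = 3860
Group 4: 6226 * 0.93 = 5790
Group 5: 3738 * 0.92 + 5482 * 0.443 = 3439 + 2429 = 5868
Net migration: Group 2 + 60 → 3845; Group 5 − 10 → 5858
Giving 5161 / 3845 / 3860 / 5790 / 5858.
Total after period 3: 5161 + 3845 + 3860 + 5790 + 5858 = 24514

24514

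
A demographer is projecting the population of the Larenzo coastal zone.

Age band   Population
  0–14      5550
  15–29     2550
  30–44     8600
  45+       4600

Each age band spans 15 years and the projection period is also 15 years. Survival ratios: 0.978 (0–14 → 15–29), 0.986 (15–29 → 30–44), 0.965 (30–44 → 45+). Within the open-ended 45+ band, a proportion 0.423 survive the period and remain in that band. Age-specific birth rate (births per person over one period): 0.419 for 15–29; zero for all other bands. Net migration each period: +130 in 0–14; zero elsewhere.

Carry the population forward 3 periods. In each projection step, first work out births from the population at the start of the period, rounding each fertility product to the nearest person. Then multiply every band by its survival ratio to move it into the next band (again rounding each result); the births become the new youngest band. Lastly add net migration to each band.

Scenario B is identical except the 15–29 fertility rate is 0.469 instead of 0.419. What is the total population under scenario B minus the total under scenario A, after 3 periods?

Call the groups 1 to 4, youngest first.
Period 1.
Births: 2550 × 0.419 = 1068
Group 2: 5550 × 0.978 = 5428
Group 3: 2550 × 0.986 = 2514
Group 4: 8600 × 0.965 + 4600 × 0.423 = 8299 + 1946 = 10245
Net migration: Group 1 + 130 → 1198
Giving 1198 / 5428 / 2514 / 10245.
Period 2.
Births: 5428 × 0.419 = 2274
Group 2: 1198 × 0.978 = 1172
Group 3: 5428 × 0.986 = 5352
Group 4: 2514 × 0.965 + 10245 × 0.423 = 2426 + 4334 = 6760
Net migration: Group 1 + 130 → 2404
Giving 2404 / 1172 / 5352 / 6760.
Period 3.
Births: 1172 × 0.419 = 491
Group 2: 2404 × 0.978 = 2351
Group 3: 1172 × 0.986 = 1156
Group 4: 5352 × 0.965 + 6760 × 0.423 = 5165 + 2859 = 8024
Net migration: Group 1 + 130 → 621
Giving 621 / 2351 / 1156 / 8024.
Scenario A total after 3 periods: 12152
Scenario B projection —
Period 1.
Births: 2550 × 0.469 = 1196
Group 2: 5550 × 0.978 = 5428
Group 3: 2550 × 0.986 = 2514
Group 4: 8600 × 0.965 + 4600 × 0.423 = 8299 + 1946 = 10245
Net migration: Group 1 + 130 → 1326
Giving 1326 / 5428 / 2514 / 10245.
Period 2.
Births: 5428 × 0.469 = 2546
Group 2: 1326 × 0.978 = 1297
Group 3: 5428 × 0.986 = 5352
Group 4: 2514 × 0.965 + 10245 × 0.423 = 2426 + 4334 = 6760
Net migration: Group 1 + 130 → 2676
Giving 2676 / 1297 / 5352 / 6760.
Period 3.
Births: 1297 × 0.469 = 608
Group 2: 2676 × 0.978 = 2617
Group 3: 1297 × 0.986 = 1279
Group 4: 5352 × 0.965 + 6760 × 0.423 = 5165 + 2859 = 8024
Net migration: Group 1 + 130 → 738
Giving 738 / 2617 / 1279 / 8024.
Scenario B total after 3 periods: 12658
Difference B − A = 12658 − 12152 = 506

506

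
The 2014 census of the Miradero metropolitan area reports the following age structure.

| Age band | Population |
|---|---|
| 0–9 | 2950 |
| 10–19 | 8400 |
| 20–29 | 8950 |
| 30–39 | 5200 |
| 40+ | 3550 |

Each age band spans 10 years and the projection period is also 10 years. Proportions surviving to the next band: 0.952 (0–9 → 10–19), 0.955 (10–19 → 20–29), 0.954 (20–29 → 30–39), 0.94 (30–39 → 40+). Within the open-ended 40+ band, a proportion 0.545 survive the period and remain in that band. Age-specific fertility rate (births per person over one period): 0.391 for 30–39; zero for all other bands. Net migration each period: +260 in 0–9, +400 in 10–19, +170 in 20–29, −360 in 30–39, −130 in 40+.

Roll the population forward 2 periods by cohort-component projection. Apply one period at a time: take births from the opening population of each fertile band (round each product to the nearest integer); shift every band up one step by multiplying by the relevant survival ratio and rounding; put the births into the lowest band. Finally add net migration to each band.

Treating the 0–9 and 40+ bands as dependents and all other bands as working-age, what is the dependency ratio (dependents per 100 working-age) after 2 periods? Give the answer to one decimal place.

110.5

Numbering the groups 1..5 from youngest to oldest:
— Period 1 —
Births: 5200 * 0.391 = 2033
Group 2: 2950 * 0.952 = 2808
Group 3: 8400 * 0.955 = 8022
Group 4: 8950 * 0.954 = 8538
Group 5: 5200 * 0.94 + 3550 * 0.545 = 4888 + 1935 = 6823
Net migration: Group 1 + 260 → 2293; Group 2 + 400 → 3208; Group 3 + 170 → 8192; Group 4 − 360 → 8178; Group 5 − 130 → 6693
End of period: [2293, 3208, 8192, 8178, 6693]
— Period 2 —
Births: 8178 * 0.391 = 3198
Group 2: 2293 * 0.952 = 2183
Group 3: 3208 * 0.955 = 3064
Group 4: 8192 * 0.954 = 7815
Group 5: 8178 * 0.94 + 6693 * 0.545 = 7687 + 3648 = 11335
Net migration: Group 1 + 260 → 3458; Group 2 + 400 → 2583; Group 3 + 170 → 3234; Group 4 − 360 → 7455; Group 5 − 130 → 11205
End of period: [3458, 2583, 3234, 7455, 11205]
Dependents (band 0–9 + band 40+) = 3458 + 11205 = 14663; working-age = 13272; ratio = 14663/13272 × 100 = 110.5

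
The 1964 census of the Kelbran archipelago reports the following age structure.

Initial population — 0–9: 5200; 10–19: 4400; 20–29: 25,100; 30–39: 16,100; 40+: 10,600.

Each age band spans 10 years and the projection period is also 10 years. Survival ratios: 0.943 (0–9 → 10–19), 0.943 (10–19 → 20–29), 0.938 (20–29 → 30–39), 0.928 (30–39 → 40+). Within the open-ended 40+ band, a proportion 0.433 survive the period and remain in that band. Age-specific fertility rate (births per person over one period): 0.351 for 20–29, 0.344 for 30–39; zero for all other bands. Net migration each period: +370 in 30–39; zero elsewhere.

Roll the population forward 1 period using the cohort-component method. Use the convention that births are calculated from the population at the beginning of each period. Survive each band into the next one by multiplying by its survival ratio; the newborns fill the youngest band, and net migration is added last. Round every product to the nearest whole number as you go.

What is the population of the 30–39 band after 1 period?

After projecting period 1:
Births: 25100 * 0.351 = 8810  |  16100 * 0.344 = 5538 — total 14348
10–19: 5200 * 0.943 = 4904
20–29: 4400 * 0.943 = 4149
30–39: 25100 * 0.938 = 23544
40+: 16100 * 0.928 + 10600 * 0.433 = 14941 + 4590 = 19531
Net migration: 30–39 + 370 → 23914
Giving 14348 / 4904 / 4149 / 23914 / 19531.

23914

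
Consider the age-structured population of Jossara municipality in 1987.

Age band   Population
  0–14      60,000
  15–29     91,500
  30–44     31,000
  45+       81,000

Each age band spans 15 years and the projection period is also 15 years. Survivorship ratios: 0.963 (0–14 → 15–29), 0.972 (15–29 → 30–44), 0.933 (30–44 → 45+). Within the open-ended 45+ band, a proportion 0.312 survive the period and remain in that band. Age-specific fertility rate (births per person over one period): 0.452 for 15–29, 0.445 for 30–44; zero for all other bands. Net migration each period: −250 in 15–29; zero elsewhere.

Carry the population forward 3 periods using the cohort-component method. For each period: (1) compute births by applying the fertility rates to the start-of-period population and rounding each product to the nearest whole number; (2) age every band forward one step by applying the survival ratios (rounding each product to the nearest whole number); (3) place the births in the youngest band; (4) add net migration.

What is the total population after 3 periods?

246402

— Period 1 —
Births: 91500 * 0.452 = 41358  |  31000 * 0.445 = 13795 → 55153
15–29: 60000 * 0.963 = 57780
30–44: 91500 * 0.972 = 88938
45+: 31000 * 0.933 + 81000 * 0.312 = 28923 + 25272 = 54195
Net migration: 15–29 − 250 → 57530
→ [55153, 57530, 88938, 54195]
— Period 2 —
Births: 57530 * 0.452 = 26004  |  88938 * 0.445 = 39577 → 65581
15–29: 55153 * 0.963 = 53112
30–44: 57530 * 0.972 = 55919
45+: 88938 * 0.933 + 54195 * 0.312 = 82979 + 16909 = 99888
Net migration: 15–29 − 250 → 52862
→ [65581, 52862, 55919, 99888]
— Period 3 —
Births: 52862 * 0.452 = 23894  |  55919 * 0.445 = 24884 → 48778
15–29: 65581 * 0.963 = 63155
30–44: 52862 * 0.972 = 51382
45+: 55919 * 0.933 + 99888 * 0.312 = 52172 + 31165 = 83337
Net migration: 15–29 − 250 → 62905
→ [48778, 62905, 51382, 83337]
Total after period 3: 48778 + 62905 + 51382 + 83337 = 246402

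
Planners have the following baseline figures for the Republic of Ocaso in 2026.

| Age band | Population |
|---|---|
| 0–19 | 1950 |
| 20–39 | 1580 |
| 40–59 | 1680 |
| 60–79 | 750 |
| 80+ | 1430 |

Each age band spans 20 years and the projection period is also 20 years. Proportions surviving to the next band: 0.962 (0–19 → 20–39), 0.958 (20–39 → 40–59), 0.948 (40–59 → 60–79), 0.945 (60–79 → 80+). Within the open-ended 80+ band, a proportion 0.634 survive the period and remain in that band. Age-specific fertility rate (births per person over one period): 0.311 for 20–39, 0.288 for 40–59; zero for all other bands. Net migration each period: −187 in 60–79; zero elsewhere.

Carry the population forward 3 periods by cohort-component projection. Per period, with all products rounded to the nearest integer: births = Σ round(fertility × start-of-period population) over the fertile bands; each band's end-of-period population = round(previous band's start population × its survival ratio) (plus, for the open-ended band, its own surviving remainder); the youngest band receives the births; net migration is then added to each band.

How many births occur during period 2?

Call the groups 1 to 5, youngest first.
[period 1]
Births: 1580 * 0.311 = 491, 1680 * 0.288 = 484 → total 975
Group 2: 1950 * 0.962 = 1876
Group 3: 1580 * 0.958 = 1514
Group 4: 1680 * 0.948 = 1593
Group 5: 750 * 0.945 + 1430 * 0.634 = 709 + 907 = 1616
Net migration: Group 4 − 187 → 1406
End of period: [975, 1876, 1514, 1406, 1616]
[period 2]
Births: 1876 * 0.311 = 583, 1514 * 0.288 = 436 → total 1019
Group 2: 975 * 0.962 = 938
Group 3: 1876 * 0.958 = 1797
Group 4: 1514 * 0.948 = 1435
Group 5: 1406 * 0.945 + 1616 * 0.634 = 1329 + 1025 = 2354
Net migration: Group 4 − 187 → 1248
End of period: [1019, 938, 1797, 1248, 2354]

1019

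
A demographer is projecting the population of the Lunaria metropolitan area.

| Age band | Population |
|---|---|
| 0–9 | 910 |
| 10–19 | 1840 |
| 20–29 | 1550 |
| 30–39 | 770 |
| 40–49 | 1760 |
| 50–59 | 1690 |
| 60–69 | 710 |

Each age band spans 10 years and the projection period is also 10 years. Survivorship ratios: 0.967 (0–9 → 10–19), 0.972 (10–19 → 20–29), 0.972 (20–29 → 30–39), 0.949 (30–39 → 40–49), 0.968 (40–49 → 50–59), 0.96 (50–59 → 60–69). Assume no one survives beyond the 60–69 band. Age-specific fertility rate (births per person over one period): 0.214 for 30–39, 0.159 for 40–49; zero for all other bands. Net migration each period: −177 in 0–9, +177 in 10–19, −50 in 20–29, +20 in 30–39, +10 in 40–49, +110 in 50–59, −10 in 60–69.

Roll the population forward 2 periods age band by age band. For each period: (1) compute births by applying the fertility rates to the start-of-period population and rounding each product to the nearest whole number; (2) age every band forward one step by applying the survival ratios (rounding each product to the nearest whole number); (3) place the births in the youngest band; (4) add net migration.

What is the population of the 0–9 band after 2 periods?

Let band 1 be 0–9 through band 7 = 60–69.
After projecting period 1:
Births: 770 × 0.214 = 165, 1760 × 0.159 = 280 → total 445
Band 2: 910 × 0.967 = 880
Band 3: 1840 × 0.972 = 1788
Band 4: 1550 × 0.972 = 1507
Band 5: 770 × 0.949 = 731
Band 6: 1760 × 0.968 = 1704
Band 7: 1690 × 0.96 = 1622
Net migration: Band 1 − 177 → 268; Band 2 + 177 → 1057; Band 3 − 50 → 1738; Band 4 + 20 → 1527; Band 5 + 10 → 741; Band 6 + 110 → 1814; Band 7 − 10 → 1612
Giving 268 / 1057 / 1738 / 1527 / 741 / 1814 / 1612.
After projecting period 2:
Births: 1527 × 0.214 = 327, 741 × 0.159 = 118 → total 445
Band 2: 268 × 0.967 = 259
Band 3: 1057 × 0.972 = 1027
Band 4: 1738 × 0.972 = 1689
Band 5: 1527 × 0.949 = 1449
Band 6: 741 × 0.968 = 717
Band 7: 1814 × 0.96 = 1741
Net migration: Band 1 − 177 → 268; Band 2 + 177 → 436; Band 3 − 50 → 977; Band 4 + 20 → 1709; Band 5 + 10 → 1459; Band 6 + 110 → 827; Band 7 − 10 → 1731
Giving 268 / 436 / 977 / 1709 / 1459 / 827 / 1731.

268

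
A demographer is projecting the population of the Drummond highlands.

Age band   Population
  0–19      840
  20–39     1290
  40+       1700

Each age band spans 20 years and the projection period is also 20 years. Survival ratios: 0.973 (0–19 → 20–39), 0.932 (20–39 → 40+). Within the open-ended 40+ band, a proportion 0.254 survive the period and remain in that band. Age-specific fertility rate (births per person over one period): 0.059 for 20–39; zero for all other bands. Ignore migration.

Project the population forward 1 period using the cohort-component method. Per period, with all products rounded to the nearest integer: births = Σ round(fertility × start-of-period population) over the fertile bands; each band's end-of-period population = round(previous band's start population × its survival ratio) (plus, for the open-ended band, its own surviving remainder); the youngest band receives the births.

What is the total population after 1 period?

Period 1:
Births: 1290 × 0.059 = 76
20–39: 840 × 0.973 = 817
40+: 1290 × 0.932 + 1700 × 0.254 = 1202 + 432 = 1634
End of period: [76, 817, 1634]
Total after period 1: 76 + 817 + 1634 = 2527

2527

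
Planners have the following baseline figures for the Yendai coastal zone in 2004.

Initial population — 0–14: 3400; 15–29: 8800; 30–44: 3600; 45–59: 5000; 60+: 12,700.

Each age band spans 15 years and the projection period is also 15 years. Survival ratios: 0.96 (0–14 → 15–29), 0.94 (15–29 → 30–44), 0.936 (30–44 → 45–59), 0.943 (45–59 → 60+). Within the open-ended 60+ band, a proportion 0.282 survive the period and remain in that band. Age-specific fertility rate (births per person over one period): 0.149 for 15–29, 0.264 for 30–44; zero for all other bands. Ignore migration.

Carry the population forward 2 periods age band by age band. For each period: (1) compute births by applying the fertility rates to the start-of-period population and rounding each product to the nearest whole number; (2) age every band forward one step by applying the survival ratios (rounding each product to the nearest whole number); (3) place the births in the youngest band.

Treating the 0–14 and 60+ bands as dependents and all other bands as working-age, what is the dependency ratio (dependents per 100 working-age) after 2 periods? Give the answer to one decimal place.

After projecting period 1:
Births: 8800 * 0.149 = 1311 ; 3600 * 0.264 = 950 ⇒ total 2261
15–29: 3400 * 0.96 = 3264
30–44: 8800 * 0.94 = 8272
45–59: 3600 * 0.936 = 3370
60+: 5000 * 0.943 + 12700 * 0.282 = 4715 + 3581 = 8296
→ [2261, 3264, 8272, 3370, 8296]
After projecting period 2:
Births: 3264 * 0.149 = 486 ; 8272 * 0.264 = 2184 ⇒ total 2670
15–29: 2261 * 0.96 = 2171
30–44: 3264 * 0.94 = 3068
45–59: 8272 * 0.936 = 7743
60+: 3370 * 0.943 + 8296 * 0.282 = 3178 + 2339 = 5517
→ [2670, 2171, 3068, 7743, 5517]
Dependents (band 0–14 + band 60+) = 2670 + 5517 = 8187; working-age = 12982; ratio = 8187/12982 × 100 = 63.1

63.1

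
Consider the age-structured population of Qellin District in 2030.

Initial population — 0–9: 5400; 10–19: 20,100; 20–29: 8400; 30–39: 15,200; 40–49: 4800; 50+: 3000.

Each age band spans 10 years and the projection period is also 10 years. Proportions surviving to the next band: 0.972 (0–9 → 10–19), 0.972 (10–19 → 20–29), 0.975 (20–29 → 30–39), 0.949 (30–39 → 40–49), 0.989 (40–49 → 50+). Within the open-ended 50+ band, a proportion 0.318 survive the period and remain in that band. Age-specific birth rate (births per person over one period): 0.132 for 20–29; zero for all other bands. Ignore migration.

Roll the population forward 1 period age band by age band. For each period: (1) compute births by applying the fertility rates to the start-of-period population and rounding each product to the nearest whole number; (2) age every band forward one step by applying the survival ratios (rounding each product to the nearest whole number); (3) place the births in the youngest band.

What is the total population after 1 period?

Let band 1 be 0–9 through band 6 = 50+.
Period 1:
Births: 8400 * 0.132 = 1109
Band 2: 5400 * 0.972 = 5249
Band 3: 20100 * 0.972 = 19537
Band 4: 8400 * 0.975 = 8190
Band 5: 15200 * 0.949 = 14425
Band 6: 4800 * 0.989 + 3000 * 0.318 = 4747 + 954 = 5701
Giving 1109 / 5249 / 19537 / 8190 / 14425 / 5701.
Total after period 1: 1109 + 5249 + 19537 + 8190 + 14425 + 5701 = 54211

54211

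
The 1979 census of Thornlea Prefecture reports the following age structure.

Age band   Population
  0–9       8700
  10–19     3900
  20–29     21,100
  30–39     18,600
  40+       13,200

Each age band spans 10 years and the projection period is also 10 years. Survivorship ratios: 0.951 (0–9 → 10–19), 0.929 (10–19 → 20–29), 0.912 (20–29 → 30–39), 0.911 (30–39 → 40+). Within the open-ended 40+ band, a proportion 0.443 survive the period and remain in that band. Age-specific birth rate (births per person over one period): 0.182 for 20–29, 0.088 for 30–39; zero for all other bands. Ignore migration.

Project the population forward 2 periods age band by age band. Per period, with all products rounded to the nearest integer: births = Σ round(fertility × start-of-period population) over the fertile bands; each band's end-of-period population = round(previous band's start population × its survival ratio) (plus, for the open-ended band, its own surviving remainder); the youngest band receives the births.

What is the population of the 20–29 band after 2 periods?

[period 1]
Births: 21100 × 0.182 = 3840, 18600 × 0.088 = 1637 — total 5477
10–19: 8700 × 0.951 = 8274
20–29: 3900 × 0.929 = 3623
30–39: 21100 × 0.912 = 19243
40+: 18600 × 0.911 + 13200 × 0.443 = 16945 + 5848 = 22793
→ [5477, 8274, 3623, 19243, 22793]
[period 2]
Births: 3623 × 0.182 = 659, 19243 × 0.088 = 1693 — total 2352
10–19: 5477 × 0.951 = 5209
20–29: 8274 × 0.929 = 7687
30–39: 3623 × 0.912 = 3304
40+: 19243 × 0.911 + 22793 × 0.443 = 17530 + 10097 = 27627
→ [2352, 5209, 7687, 3304, 27627]

7687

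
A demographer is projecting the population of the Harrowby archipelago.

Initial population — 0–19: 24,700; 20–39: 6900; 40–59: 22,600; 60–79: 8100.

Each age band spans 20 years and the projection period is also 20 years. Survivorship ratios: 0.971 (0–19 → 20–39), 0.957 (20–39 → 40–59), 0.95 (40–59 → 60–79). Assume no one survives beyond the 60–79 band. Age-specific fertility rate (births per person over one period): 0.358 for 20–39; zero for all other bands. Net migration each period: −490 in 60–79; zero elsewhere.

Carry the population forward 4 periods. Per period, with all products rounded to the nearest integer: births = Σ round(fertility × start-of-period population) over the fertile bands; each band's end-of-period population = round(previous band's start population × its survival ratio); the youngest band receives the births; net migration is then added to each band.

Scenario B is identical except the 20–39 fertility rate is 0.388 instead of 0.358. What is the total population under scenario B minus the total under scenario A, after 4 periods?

1518

(Bands numbered youngest = 1 to oldest = 4.)
Period 1:
Births: 6900 * 0.358 = 2470
Band 2: 24700 * 0.971 = 23984
Band 3: 6900 * 0.957 = 6603
Band 4: 22600 * 0.95 = 21470
Net migration: Band 4 − 490 → 20980
Giving 2470 / 23984 / 6603 / 20980.
Period 2:
Births: 23984 * 0.358 = 8586
Band 2: 2470 * 0.971 = 2398
Band 3: 23984 * 0.957 = 22953
Band 4: 6603 * 0.95 = 6273
Net migration: Band 4 − 490 → 5783
Giving 8586 / 2398 / 22953 / 5783.
Period 3:
Births: 2398 * 0.358 = 858
Band 2: 8586 * 0.971 = 8337
Band 3: 2398 * 0.957 = 2295
Band 4: 22953 * 0.95 = 21805
Net migration: Band 4 − 490 → 21315
Giving 858 / 8337 / 2295 / 21315.
Period 4:
Births: 8337 * 0.358 = 2985
Band 2: 858 * 0.971 = 833
Band 3: 8337 * 0.957 = 7979
Band 4: 2295 * 0.95 = 2180
Net migration: Band 4 − 490 → 1690
Giving 2985 / 833 / 7979 / 1690.
Scenario A total after 4 periods: 13487
Scenario B projection —
Period 1:
Births: 6900 * 0.388 = 2677
Band 2: 24700 * 0.971 = 23984
Band 3: 6900 * 0.957 = 6603
Band 4: 22600 * 0.95 = 21470
Net migration: Band 4 − 490 → 20980
Giving 2677 / 23984 / 6603 / 20980.
Period 2:
Births: 23984 * 0.388 = 9306
Band 2: 2677 * 0.971 = 2599
Band 3: 23984 * 0.957 = 22953
Band 4: 6603 * 0.95 = 6273
Net migration: Band 4 − 490 → 5783
Giving 9306 / 2599 / 22953 / 5783.
Period 3:
Births: 2599 * 0.388 = 1008
Band 2: 9306 * 0.971 = 9036
Band 3: 2599 * 0.957 = 2487
Band 4: 22953 * 0.95 = 21805
Net migration: Band 4 − 490 → 21315
Giving 1008 / 9036 / 2487 / 21315.
Period 4:
Births: 9036 * 0.388 = 3506
Band 2: 1008 * 0.971 = 979
Band 3: 9036 * 0.957 = 8647
Band 4: 2487 * 0.95 = 2363
Net migration: Band 4 − 490 → 1873
Giving 3506 / 979 / 8647 / 1873.
Scenario B total after 4 periods: 15005
Difference B − A = 15005 − 13487 = 1518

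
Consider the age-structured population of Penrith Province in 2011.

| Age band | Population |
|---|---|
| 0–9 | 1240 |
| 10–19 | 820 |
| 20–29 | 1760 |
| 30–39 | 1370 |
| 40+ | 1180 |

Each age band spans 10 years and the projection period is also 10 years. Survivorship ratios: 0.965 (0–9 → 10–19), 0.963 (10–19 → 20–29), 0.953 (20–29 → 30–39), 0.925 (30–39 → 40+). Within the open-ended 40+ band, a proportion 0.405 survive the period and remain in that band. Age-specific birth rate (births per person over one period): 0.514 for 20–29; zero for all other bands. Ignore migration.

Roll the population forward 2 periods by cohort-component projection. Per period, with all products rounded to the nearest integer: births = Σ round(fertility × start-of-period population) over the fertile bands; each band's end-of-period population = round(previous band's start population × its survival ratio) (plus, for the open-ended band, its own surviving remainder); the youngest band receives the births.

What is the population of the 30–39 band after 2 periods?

753

Let group 1 be 0–9 through group 5 = 40+.
Period 1.
Births: 1760 * 0.514 = 905
Group 2: 1240 * 0.965 = 1197
Group 3: 820 * 0.963 = 790
Group 4: 1760 * 0.953 = 1677
Group 5: 1370 * 0.925 + 1180 * 0.405 = 1267 + 478 = 1745
→ [905, 1197, 790, 1677, 1745]
Period 2.
Births: 790 * 0.514 = 406
Group 2: 905 * 0.965 = 873
Group 3: 1197 * 0.963 = 1153
Group 4: 790 * 0.953 = 753
Group 5: 1677 * 0.925 + 1745 * 0.405 = 1551 + 707 = 2258
→ [406, 873, 1153, 753, 2258]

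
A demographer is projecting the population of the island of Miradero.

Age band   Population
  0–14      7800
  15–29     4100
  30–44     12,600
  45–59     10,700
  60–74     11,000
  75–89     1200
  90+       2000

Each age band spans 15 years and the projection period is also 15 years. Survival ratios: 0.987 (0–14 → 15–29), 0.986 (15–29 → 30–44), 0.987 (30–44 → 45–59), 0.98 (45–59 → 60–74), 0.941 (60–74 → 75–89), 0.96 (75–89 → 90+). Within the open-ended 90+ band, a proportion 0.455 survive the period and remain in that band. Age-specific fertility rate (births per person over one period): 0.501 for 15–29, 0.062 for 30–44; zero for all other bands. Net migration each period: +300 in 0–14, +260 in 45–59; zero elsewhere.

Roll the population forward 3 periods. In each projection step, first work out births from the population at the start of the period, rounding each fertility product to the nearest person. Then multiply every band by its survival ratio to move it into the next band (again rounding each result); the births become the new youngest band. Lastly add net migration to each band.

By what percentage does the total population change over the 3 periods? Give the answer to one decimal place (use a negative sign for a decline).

-3.3

(Groups numbered youngest = 1 to oldest = 7.)
Period 1.
Births: 4100 * 0.501 = 2054, 12600 * 0.062 = 781 → 2835
Group 2: 7800 * 0.987 = 7699
Group 3: 4100 * 0.986 = 4043
Group 4: 12600 * 0.987 = 12436
Group 5: 10700 * 0.98 = 10486
Group 6: 11000 * 0.941 = 10351
Group 7: 1200 * 0.96 + 2000 * 0.455 = 1152 + 910 = 2062
Net migration: Group 1 + 300 → 3135; Group 4 + 260 → 12696
End of period: [3135, 7699, 4043, 12696, 10486, 10351, 2062]
Period 2.
Births: 7699 * 0.501 = 3857, 4043 * 0.062 = 251 → 4108
Group 2: 3135 * 0.987 = 3094
Group 3: 7699 * 0.986 = 7591
Group 4: 4043 * 0.987 = 3990
Group 5: 12696 * 0.98 = 12442
Group 6: 10486 * 0.941 = 9867
Group 7: 10351 * 0.96 + 2062 * 0.455 = 9937 + 938 = 10875
Net migration: Group 1 + 300 → 4408; Group 4 + 260 → 4250
End of period: [4408, 3094, 7591, 4250, 12442, 9867, 10875]
Period 3.
Births: 3094 * 0.501 = 1550, 7591 * 0.062 = 471 → 2021
Group 2: 4408 * 0.987 = 4351
Group 3: 3094 * 0.986 = 3051
Group 4: 7591 * 0.987 = 7492
Group 5: 4250 * 0.98 = 4165
Group 6: 12442 * 0.941 = 11708
Group 7: 9867 * 0.96 + 10875 * 0.455 = 9472 + 4948 = 14420
Net migration: Group 1 + 300 → 2321; Group 4 + 260 → 7752
End of period: [2321, 4351, 3051, 7752, 4165, 11708, 14420]
Total: 49400 → 47768; change = -1632; percentage change = -3.3%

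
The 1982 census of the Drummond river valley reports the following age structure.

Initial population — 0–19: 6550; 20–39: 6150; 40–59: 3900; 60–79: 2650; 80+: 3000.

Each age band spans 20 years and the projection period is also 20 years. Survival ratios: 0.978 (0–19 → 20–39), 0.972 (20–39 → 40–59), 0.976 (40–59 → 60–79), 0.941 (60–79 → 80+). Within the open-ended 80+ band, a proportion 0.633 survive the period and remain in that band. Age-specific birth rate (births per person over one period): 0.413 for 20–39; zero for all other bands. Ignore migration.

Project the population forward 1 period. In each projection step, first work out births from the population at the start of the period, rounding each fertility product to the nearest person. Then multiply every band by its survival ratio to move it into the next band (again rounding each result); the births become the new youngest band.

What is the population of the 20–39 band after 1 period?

6406

Let band 1 be 0–19 through band 5 = 80+.
— Period 1 —
Births: 6150 * 0.413 = 2540
Band 2: 6550 * 0.978 = 6406
Band 3: 6150 * 0.972 = 5978
Band 4: 3900 * 0.976 = 3806
Band 5: 2650 * 0.941 + 3000 * 0.633 = 2494 + 1899 = 4393
Giving 2540 / 6406 / 5978 / 3806 / 4393.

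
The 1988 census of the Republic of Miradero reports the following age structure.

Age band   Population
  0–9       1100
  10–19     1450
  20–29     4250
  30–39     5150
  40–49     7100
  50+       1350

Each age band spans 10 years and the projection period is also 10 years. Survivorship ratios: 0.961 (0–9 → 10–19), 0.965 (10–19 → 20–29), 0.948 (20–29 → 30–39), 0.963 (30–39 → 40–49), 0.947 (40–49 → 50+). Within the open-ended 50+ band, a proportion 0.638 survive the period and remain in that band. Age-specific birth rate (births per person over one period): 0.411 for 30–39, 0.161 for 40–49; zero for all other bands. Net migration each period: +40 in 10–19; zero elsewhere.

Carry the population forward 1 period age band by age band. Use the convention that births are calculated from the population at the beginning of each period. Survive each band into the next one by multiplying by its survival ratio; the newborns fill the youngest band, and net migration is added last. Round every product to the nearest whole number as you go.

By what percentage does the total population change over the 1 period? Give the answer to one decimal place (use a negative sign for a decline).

Let band 1 be 0–9 through band 6 = 50+.
After projecting period 1:
Births: 5150 × 0.411 = 2117 ; 7100 × 0.161 = 1143 → 3260
Band 2: 1100 × 0.961 = 1057
Band 3: 1450 × 0.965 = 1399
Band 4: 4250 × 0.948 = 4029
Band 5: 5150 × 0.963 = 4959
Band 6: 7100 × 0.947 + 1350 × 0.638 = 6724 + 861 = 7585
Net migration: Band 2 + 40 → 1097
Population now: 0–9=3260, 10–19=1097, 20–29=1399, 30–39=4029, 40–49=4959, 50+=7585
Total: 20400 → 22329; change = 1929; percentage change = 9.5%

9.5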